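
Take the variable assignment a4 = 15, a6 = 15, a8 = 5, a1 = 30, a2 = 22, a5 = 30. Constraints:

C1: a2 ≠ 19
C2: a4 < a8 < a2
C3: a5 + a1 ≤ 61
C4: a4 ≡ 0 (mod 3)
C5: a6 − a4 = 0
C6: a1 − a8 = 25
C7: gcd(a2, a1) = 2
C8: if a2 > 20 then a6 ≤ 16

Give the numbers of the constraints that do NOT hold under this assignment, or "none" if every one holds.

C1: a2 = 22, and 22 ≠ 19 — OK.
C2: values 15, 5, 22; a4 = 15 is not < a8 = 5 — violated.
C3: a5 + a1 = 30 + 30 = 60; 60 ≤ 61 — OK.
C4: 15 mod 3 = 0 — OK.
C5: a6 − a4 = 15 − 15 = 0 — OK.
C6: a1 − a8 = 30 − 5 = 25 — OK.
C7: gcd(22, 30) = 2 — OK.
C8: a2 = 22 > 20, so we need a6 ≤ 16; a6 = 15 ≤ 16 — OK.

Constraint 2 does not hold.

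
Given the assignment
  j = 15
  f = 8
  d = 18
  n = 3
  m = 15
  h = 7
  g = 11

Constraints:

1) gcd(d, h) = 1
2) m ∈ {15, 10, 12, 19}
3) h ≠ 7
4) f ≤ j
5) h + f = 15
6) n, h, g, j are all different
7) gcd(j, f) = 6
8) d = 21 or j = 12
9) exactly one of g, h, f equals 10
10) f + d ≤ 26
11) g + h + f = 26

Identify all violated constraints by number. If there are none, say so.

Constraints 3, 7, 8, and 9 do not hold.

1) gcd(18, 7) = 1  true
2) m = 15 is in {15, 10, 12, 19}  true
3) h = 7, but 7 is required to differ  false
4) f = 8, j = 15; 8 ≤ 15  true
5) h + f = 7 + 8 = 15  true
6) values 3, 7, 11, 15 are pairwise distinct  true
7) gcd(15, 8) = 1, not 6  false
8) d = 18 ≠ 21 and j = 15 ≠ 12; both disjuncts false  false
9) g=11, h=7, f=8; 0 of them equal 10, not exactly one  false
10) f + d = 8 + 18 = 26; 26 ≤ 26  true
11) g + h + f = 11 + 7 + 8 = 26  true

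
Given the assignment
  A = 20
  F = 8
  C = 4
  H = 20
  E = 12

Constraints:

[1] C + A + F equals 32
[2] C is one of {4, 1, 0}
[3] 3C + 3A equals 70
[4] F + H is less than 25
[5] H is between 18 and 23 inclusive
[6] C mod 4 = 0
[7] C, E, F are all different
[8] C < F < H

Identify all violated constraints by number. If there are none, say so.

[1] C + A + F = 4 + 20 + 8 = 32 — holds.
[2] C = 4 is in {4, 1, 0} — holds.
[3] 3C + 3A = 3(4) + 3(20) = 72, not 70 — fails.
[4] F + H = 8 + 20 = 28; 28 ≥ 25, bound 25 not met — fails.
[5] H = 20 lies in [18, 23] — holds.
[6] 4 mod 4 = 0 — holds.
[7] values 4, 12, 8 are pairwise distinct — holds.
[8] values 4 < 8 < 20 — holds.

No — constraints 3 and 4 are not satisfied.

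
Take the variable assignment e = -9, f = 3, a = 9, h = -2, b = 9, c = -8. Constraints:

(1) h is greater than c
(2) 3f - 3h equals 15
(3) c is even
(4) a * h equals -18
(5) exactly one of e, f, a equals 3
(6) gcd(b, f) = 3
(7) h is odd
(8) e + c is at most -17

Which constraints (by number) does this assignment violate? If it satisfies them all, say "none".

(1) h = -2, c = -8; -2 > -8 — holds.
(2) 3f - 3h = 3(3) - 3(-2) = 15 — holds.
(3) c = -8 is even — holds.
(4) a * h = 9 * (-2) = -18 — holds.
(5) e=-9, f=3, a=9; 1 of them equals 3 — holds.
(6) gcd(9, 3) = 3 — holds.
(7) h = -2 is even — does not hold.
(8) e + c = -9 + (-8) = -17; -17 ≤ -17 — holds.

Constraint 7 does not hold.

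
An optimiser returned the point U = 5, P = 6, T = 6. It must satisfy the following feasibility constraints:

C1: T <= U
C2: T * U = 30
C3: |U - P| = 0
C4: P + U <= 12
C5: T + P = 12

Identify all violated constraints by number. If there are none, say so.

C1: T = 6, U = 5; 6 > 5 (want ≤) — does not hold.
C2: T * U = 6 * 5 = 30 — holds.
C3: |5 - 6| = 1, not 0 — does not hold.
C4: P + U = 6 + 5 = 11; 11 ≤ 12 — holds.
C5: T + P = 6 + 6 = 12 — holds.

Constraints 1 and 3 are violated.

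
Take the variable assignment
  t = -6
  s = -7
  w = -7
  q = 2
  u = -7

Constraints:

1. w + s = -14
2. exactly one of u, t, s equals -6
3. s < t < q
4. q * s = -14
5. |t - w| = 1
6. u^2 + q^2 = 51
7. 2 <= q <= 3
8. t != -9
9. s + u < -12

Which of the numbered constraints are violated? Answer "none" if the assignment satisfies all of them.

1. w + s = -7 + (-7) = -14 — satisfied.
2. u=-7, t=-6, s=-7; 1 of them equals -6 — satisfied.
3. values -7 < -6 < 2 — satisfied.
4. q * s = 2 * (-7) = -14 — satisfied.
5. |-6 - (-7)| = 1 — satisfied.
6. u^2 + q^2 = (-7)^2 + 2^2 = 49 + 4 = 53, not 51 — violated.
7. q = 2 lies in [2, 3] — satisfied.
8. t = -6, and -6 ≠ -9 — satisfied.
9. s + u = -7 + (-7) = -14; -14 < -12 — satisfied.

Constraint 6 is violated.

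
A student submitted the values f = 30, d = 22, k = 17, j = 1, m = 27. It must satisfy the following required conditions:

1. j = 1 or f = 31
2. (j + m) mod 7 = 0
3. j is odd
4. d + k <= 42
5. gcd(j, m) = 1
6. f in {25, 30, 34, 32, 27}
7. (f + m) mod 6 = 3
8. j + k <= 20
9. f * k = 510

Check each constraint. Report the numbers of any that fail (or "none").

1. j = 1 = 1 (first disjunct) — holds.
2. j + m = 28; 28 mod 7 = 0 — holds.
3. j = 1 is odd — holds.
4. d + k = 22 + 17 = 39; 39 ≤ 42 — holds.
5. gcd(1, 27) = 1 — holds.
6. f = 30 is in {25, 30, 34, 32, 27} — holds.
7. f + m = 57; 57 mod 6 = 3 — holds.
8. j + k = 1 + 17 = 18; 18 ≤ 20 — holds.
9. f * k = 30 * 17 = 510 — holds.

No violations.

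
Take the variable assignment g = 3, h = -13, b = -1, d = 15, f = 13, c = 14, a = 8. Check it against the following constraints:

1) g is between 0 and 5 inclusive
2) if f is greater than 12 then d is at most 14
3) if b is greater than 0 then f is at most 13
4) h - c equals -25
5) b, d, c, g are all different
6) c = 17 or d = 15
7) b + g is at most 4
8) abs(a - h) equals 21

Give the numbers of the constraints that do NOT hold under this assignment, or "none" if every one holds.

Violated: 2 and 4.

1) g = 3 lies in [0, 5]  ✔
2) f = 13 > 12, so we need d ≤ 14; but d = 15 > 14  ✘
3) b = -1, not > 0; antecedent false, conditional vacuously true  ✔
4) h - c = -13 - 14 = -27, not -25  ✘
5) values -1, 15, 14, 3 are pairwise distinct  ✔
6) c = 14 ≠ 17, but d = 15 = 15 (second disjunct)  ✔
7) b + g = -1 + 3 = 2; 2 ≤ 4  ✔
8) abs(8 - (-13)) = 21  ✔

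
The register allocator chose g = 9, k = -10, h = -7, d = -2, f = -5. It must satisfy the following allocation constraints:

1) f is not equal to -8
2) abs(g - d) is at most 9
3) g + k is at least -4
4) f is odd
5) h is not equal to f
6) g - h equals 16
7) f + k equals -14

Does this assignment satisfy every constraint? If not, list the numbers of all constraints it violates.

1) f = -5, and -5 ≠ -8  true
2) abs(9 - (-2)) = 11; 11 > 9, exceeds bound 9  false
3) g + k = 9 + (-10) = -1; -1 ≥ -4  true
4) f = -5 is odd  true
5) h = -7, f = -5; distinct  true
6) g - h = 9 - (-7) = 16  true
7) f + k = -5 + (-10) = -15, not -14  false

No — constraints 2 and 7 are not satisfied.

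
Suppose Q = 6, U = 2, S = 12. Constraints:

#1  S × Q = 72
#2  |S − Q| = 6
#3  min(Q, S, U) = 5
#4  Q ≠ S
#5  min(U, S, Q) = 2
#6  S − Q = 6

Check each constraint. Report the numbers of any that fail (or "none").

Violated: 3.

#1 S × Q = 12 × 6 = 72 — holds.
#2 |12 − 6| = 6 — holds.
#3 min(6, 12, 2) = 2, not 5 — does not hold.
#4 Q = 6, S = 12; distinct — holds.
#5 min(2, 12, 6) = 2 — holds.
#6 S − Q = 12 − 6 = 6 — holds.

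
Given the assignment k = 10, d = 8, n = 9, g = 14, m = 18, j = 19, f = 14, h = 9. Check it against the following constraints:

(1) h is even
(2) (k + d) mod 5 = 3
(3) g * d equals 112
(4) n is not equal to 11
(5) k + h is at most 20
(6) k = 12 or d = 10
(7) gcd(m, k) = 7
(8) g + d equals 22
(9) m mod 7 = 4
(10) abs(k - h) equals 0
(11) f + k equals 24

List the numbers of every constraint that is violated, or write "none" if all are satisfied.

Violated: 1, 6, 7, and 10.

(1) h = 9 is odd — violated.
(2) k + d = 18; 18 mod 5 = 3 — satisfied.
(3) g * d = 14 * 8 = 112 — satisfied.
(4) n = 9, and 9 ≠ 11 — satisfied.
(5) k + h = 10 + 9 = 19; 19 ≤ 20 — satisfied.
(6) k = 10 ≠ 12 and d = 8 ≠ 10; both disjuncts false — violated.
(7) gcd(18, 10) = 2, not 7 — violated.
(8) g + d = 14 + 8 = 22 — satisfied.
(9) 18 mod 7 = 4 — satisfied.
(10) abs(10 - 9) = 1, not 0 — violated.
(11) f + k = 14 + 10 = 24 — satisfied.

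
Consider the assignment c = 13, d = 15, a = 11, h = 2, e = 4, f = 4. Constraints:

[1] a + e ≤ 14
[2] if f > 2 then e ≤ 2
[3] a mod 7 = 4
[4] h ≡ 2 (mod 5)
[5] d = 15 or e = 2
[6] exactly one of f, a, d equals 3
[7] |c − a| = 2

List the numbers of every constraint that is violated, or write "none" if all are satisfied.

No — constraints 1, 2, and 6 are not satisfied.

[1] a + e = 11 + 4 = 15; 15 > 14, bound 14 not met  ✗
[2] f = 4 > 2, so we need e ≤ 2; but e = 4 > 2  ✗
[3] 11 mod 7 = 4  ✓
[4] 2 mod 5 = 2  ✓
[5] d = 15 = 15 (first disjunct)  ✓
[6] f=4, a=11, d=15; 0 of them equal 3, not exactly one  ✗
[7] |13 − 11| = 2  ✓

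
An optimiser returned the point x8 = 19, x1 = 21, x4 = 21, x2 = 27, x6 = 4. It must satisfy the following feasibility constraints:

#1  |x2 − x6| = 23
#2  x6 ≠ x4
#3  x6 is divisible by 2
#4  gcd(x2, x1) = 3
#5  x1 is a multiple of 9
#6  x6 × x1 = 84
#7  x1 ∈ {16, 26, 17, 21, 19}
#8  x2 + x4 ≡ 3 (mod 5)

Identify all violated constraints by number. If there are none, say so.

Constraint 5 is violated.

#1 |27 − 4| = 23  ✔
#2 x6 = 4, x4 = 21; distinct  ✔
#3 4 / 2 = 2, so 2 divides 4  ✔
#4 gcd(27, 21) = 3  ✔
#5 21 = 9×2 + 3, so 9 does not divide 21  ✘
#6 x6 × x1 = 4 × 21 = 84  ✔
#7 x1 = 21 is in {16, 26, 17, 21, 19}  ✔
#8 x2 + x4 = 48; 48 mod 5 = 3  ✔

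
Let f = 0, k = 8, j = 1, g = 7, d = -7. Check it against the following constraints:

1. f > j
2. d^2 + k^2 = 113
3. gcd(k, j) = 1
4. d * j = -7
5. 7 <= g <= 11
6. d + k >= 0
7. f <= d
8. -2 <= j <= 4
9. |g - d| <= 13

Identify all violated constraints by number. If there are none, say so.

1. f = 0, j = 1; 0 ≤ 1 (want >) — fails.
2. d^2 + k^2 = (-7)^2 + 8^2 = 49 + 64 = 113 — holds.
3. gcd(8, 1) = 1 — holds.
4. d * j = -7 * 1 = -7 — holds.
5. g = 7 lies in [7, 11] — holds.
6. d + k = -7 + 8 = 1; 1 ≥ 0 — holds.
7. f = 0, d = -7; 0 > -7 (want ≤) — fails.
8. j = 1 lies in [-2, 4] — holds.
9. |7 - (-7)| = 14; 14 > 13, exceeds bound 13 — fails.

No — constraints 1, 7, and 9 are not satisfied.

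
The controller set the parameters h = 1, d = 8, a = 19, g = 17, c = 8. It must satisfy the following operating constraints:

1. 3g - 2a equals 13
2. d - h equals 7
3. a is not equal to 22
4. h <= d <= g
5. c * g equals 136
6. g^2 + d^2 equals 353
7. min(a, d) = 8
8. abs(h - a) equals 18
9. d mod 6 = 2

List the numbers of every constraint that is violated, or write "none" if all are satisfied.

None — every constraint holds.

1. 3g - 2a = 3(17) - 2(19) = 13  yes
2. d - h = 8 - 1 = 7  yes
3. a = 19, and 19 ≠ 22  yes
4. values 1 <= 8 <= 17  yes
5. c * g = 8 * 17 = 136  yes
6. g^2 + d^2 = 17^2 + 8^2 = 289 + 64 = 353  yes
7. min(19, 8) = 8  yes
8. abs(1 - 19) = 18  yes
9. 8 mod 6 = 2  yes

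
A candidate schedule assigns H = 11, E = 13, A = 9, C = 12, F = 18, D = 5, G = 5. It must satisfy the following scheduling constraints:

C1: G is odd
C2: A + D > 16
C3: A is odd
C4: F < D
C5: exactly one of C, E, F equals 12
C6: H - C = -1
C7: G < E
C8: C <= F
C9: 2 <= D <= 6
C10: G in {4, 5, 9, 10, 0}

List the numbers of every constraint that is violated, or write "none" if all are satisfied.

No — constraints 2, 4 are not satisfied.

C1: G = 5 is odd — satisfied.
C2: A + D = 9 + 5 = 14; 14 ≤ 16, bound 16 not met — violated.
C3: A = 9 is odd — satisfied.
C4: F = 18, D = 5; 18 ≥ 5 (want <) — violated.
C5: C=12, E=13, F=18; 1 of them equals 12 — satisfied.
C6: H - C = 11 - 12 = -1 — satisfied.
C7: G = 5, E = 13; 5 < 13 — satisfied.
C8: C = 12, F = 18; 12 ≤ 18 — satisfied.
C9: D = 5 lies in [2, 6] — satisfied.
C10: G = 5 is in {4, 5, 9, 10, 0} — satisfied.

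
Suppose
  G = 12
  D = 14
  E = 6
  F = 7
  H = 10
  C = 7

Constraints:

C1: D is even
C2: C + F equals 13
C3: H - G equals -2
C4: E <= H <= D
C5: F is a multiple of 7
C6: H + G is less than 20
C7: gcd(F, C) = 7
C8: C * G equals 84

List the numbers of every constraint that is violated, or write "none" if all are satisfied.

Constraints 2, 6 do not hold.

C1: D = 14 is even  true
C2: C + F = 7 + 7 = 14, not 13  false
C3: H - G = 10 - 12 = -2  true
C4: values 6 <= 10 <= 14  true
C5: 7 / 7 = 1, so 7 divides 7  true
C6: H + G = 10 + 12 = 22; 22 ≥ 20, bound 20 not met  false
C7: gcd(7, 7) = 7  true
C8: C * G = 7 * 12 = 84  true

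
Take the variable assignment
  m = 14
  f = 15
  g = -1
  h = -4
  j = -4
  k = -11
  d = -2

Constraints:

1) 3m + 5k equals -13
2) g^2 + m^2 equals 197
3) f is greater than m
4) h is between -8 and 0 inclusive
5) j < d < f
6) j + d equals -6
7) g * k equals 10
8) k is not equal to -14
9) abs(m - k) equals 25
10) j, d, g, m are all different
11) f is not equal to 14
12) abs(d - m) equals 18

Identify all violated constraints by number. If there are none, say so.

1) 3m + 5k = 3(14) + 5(-11) = -13 — satisfied.
2) g^2 + m^2 = (-1)^2 + 14^2 = 1 + 196 = 197 — satisfied.
3) f = 15, m = 14; 15 > 14 — satisfied.
4) h = -4 lies in [-8, 0] — satisfied.
5) values -4 < -2 < 15 — satisfied.
6) j + d = -4 + (-2) = -6 — satisfied.
7) g * k = -1 * (-11) = 11, not 10 — violated.
8) k = -11, and -11 ≠ -14 — satisfied.
9) abs(14 - (-11)) = 25 — satisfied.
10) values -4, -2, -1, 14 are pairwise distinct — satisfied.
11) f = 15, and 15 ≠ 14 — satisfied.
12) abs(-2 - 14) = 16, not 18 — violated.

Constraints 7 and 12 do not hold.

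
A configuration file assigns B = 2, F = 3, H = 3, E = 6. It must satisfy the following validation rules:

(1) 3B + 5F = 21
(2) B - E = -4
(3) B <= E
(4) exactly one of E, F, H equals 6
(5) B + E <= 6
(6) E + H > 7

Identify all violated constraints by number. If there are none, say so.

Constraint 5 is violated.

(1) 3B + 5F = 3(2) + 5(3) = 21 — satisfied.
(2) B - E = 2 - 6 = -4 — satisfied.
(3) B = 2, E = 6; 2 ≤ 6 — satisfied.
(4) E=6, F=3, H=3; 1 of them equals 6 — satisfied.
(5) B + E = 2 + 6 = 8; 8 > 6, bound 6 not met — violated.
(6) E + H = 6 + 3 = 9; 9 > 7 — satisfied.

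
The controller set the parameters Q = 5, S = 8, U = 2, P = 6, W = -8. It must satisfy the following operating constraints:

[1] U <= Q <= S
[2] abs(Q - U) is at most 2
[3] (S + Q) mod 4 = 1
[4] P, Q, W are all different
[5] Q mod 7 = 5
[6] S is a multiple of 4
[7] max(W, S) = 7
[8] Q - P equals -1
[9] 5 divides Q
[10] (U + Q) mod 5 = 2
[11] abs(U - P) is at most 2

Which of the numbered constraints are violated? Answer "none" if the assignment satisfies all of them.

Violated: 2, 7, 11.

[1] values 2 <= 5 <= 8 — satisfied.
[2] abs(5 - 2) = 3; 3 > 2, exceeds bound 2 — violated.
[3] S + Q = 13; 13 mod 4 = 1 — satisfied.
[4] values 6, 5, -8 are pairwise distinct — satisfied.
[5] 5 mod 7 = 5 — satisfied.
[6] 8 / 4 = 2, so 4 divides 8 — satisfied.
[7] max(-8, 8) = 8, not 7 — violated.
[8] Q - P = 5 - 6 = -1 — satisfied.
[9] 5 / 5 = 1, so 5 divides 5 — satisfied.
[10] U + Q = 7; 7 mod 5 = 2 — satisfied.
[11] abs(2 - 6) = 4; 4 > 2, exceeds bound 2 — violated.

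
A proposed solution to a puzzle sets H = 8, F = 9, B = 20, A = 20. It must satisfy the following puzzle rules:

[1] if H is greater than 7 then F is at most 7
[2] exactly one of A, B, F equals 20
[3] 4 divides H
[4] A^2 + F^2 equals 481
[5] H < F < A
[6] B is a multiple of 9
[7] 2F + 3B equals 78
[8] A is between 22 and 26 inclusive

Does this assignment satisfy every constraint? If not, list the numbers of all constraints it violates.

[1] H = 8 > 7, so we need F ≤ 7; but F = 9 > 7 — fails.
[2] A=20, B=20, F=9; 2 of them equal 20, not exactly one — fails.
[3] 8 / 4 = 2, so 4 divides 8 — holds.
[4] A^2 + F^2 = 20^2 + 9^2 = 400 + 81 = 481 — holds.
[5] values 8 < 9 < 20 — holds.
[6] 20 = 9*2 + 2, so 9 does not divide 20 — fails.
[7] 2F + 3B = 2(9) + 3(20) = 78 — holds.
[8] A = 20 is outside [22, 26] — fails.

Violated: 1, 2, 6, and 8.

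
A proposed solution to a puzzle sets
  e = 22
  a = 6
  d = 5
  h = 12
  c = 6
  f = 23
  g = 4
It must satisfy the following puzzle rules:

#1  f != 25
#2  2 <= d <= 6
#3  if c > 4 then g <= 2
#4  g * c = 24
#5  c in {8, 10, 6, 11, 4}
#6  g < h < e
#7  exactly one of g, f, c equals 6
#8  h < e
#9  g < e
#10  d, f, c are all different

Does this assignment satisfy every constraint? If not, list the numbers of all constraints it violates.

Constraint 3 is violated.

#1 f = 23, and 23 ≠ 25  holds
#2 d = 5 lies in [2, 6]  holds
#3 c = 6 > 4, so we need g ≤ 2; but g = 4 > 2  fails
#4 g * c = 4 * 6 = 24  holds
#5 c = 6 is in {8, 10, 6, 11, 4}  holds
#6 values 4 < 12 < 22  holds
#7 g=4, f=23, c=6; 1 of them equals 6  holds
#8 h = 12, e = 22; 12 < 22  holds
#9 g = 4, e = 22; 4 < 22  holds
#10 values 5, 23, 6 are pairwise distinct  holds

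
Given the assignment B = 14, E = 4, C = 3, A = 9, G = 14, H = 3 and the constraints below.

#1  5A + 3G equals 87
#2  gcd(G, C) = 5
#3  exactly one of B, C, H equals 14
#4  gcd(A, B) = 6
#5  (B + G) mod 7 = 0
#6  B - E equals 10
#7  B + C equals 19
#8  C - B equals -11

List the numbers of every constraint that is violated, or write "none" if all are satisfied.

#1 5A + 3G = 5(9) + 3(14) = 87 — holds.
#2 gcd(14, 3) = 1, not 5 — fails.
#3 B=14, C=3, H=3; 1 of them equals 14 — holds.
#4 gcd(9, 14) = 1, not 6 — fails.
#5 B + G = 28; 28 mod 7 = 0 — holds.
#6 B - E = 14 - 4 = 10 — holds.
#7 B + C = 14 + 3 = 17, not 19 — fails.
#8 C - B = 3 - 14 = -11 — holds.

Constraints 2, 4, and 7 do not hold.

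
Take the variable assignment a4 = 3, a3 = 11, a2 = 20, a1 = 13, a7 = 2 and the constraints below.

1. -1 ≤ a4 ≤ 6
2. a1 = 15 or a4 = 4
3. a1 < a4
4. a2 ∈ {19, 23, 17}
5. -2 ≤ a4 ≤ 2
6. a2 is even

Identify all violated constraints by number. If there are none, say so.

Constraints 2, 3, 4, and 5 are violated.

1. a4 = 3 lies in [-1, 6] — satisfied.
2. a1 = 13 ≠ 15 and a4 = 3 ≠ 4; both disjuncts false — violated.
3. a1 = 13, a4 = 3; 13 ≥ 3 (want <) — violated.
4. a2 = 20 is not in {19, 23, 17} — violated.
5. a4 = 3 is outside [-2, 2] — violated.
6. a2 = 20 is even — satisfied.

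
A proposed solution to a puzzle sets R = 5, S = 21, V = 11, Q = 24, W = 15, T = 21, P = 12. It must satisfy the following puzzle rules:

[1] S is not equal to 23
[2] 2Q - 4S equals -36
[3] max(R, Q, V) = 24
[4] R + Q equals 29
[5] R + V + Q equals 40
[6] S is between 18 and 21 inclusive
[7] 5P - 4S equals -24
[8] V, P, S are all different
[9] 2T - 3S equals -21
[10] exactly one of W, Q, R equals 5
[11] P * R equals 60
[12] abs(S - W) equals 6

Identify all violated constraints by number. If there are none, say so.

[1] S = 21, and 21 ≠ 23  ✔
[2] 2Q - 4S = 2(24) - 4(21) = -36  ✔
[3] max(5, 24, 11) = 24  ✔
[4] R + Q = 5 + 24 = 29  ✔
[5] R + V + Q = 5 + 11 + 24 = 40  ✔
[6] S = 21 lies in [18, 21]  ✔
[7] 5P - 4S = 5(12) - 4(21) = -24  ✔
[8] values 11, 12, 21 are pairwise distinct  ✔
[9] 2T - 3S = 2(21) - 3(21) = -21  ✔
[10] W=15, Q=24, R=5; 1 of them equals 5  ✔
[11] P * R = 12 * 5 = 60  ✔
[12] abs(21 - 15) = 6  ✔

The assignment satisfies every constraint.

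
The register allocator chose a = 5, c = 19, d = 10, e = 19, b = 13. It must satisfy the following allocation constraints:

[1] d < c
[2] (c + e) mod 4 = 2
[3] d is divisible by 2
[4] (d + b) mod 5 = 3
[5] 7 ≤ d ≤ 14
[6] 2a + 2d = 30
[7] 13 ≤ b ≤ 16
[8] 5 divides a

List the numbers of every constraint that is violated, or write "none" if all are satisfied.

The assignment satisfies every constraint.

[1] d = 10, c = 19; 10 < 19  holds
[2] c + e = 38; 38 mod 4 = 2  holds
[3] 10 / 2 = 5, so 2 divides 10  holds
[4] d + b = 23; 23 mod 5 = 3  holds
[5] d = 10 lies in [7, 14]  holds
[6] 2a + 2d = 2(5) + 2(10) = 30  holds
[7] b = 13 lies in [13, 16]  holds
[8] 5 / 5 = 1, so 5 divides 5  holds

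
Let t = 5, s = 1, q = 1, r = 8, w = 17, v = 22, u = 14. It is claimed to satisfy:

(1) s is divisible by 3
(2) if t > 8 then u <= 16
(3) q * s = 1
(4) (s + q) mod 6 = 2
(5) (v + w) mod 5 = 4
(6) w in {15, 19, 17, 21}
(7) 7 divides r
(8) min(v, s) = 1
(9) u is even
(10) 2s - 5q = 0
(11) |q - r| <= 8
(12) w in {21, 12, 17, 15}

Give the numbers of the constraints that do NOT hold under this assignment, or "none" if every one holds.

No — constraints 1, 7, and 10 are not satisfied.

(1) 1 = 3*0 + 1, so 3 does not divide 1 — fails.
(2) t = 5, not > 8; antecedent false, conditional vacuously true — holds.
(3) q * s = 1 * 1 = 1 — holds.
(4) s + q = 2; 2 mod 6 = 2 — holds.
(5) v + w = 39; 39 mod 5 = 4 — holds.
(6) w = 17 is in {15, 19, 17, 21} — holds.
(7) 8 = 7*1 + 1, so 7 does not divide 8 — fails.
(8) min(22, 1) = 1 — holds.
(9) u = 14 is even — holds.
(10) 2s - 5q = 2(1) - 5(1) = -3, not 0 — fails.
(11) |1 - 8| = 7; 7 ≤ 8 — holds.
(12) w = 17 is in {21, 12, 17, 15} — holds.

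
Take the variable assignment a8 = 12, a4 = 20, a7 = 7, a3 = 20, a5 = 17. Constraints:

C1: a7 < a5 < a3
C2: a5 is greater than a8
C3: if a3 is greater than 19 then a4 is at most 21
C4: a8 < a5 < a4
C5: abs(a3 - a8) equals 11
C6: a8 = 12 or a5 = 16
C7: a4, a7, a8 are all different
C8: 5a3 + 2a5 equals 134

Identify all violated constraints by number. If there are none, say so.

Constraint 5 is violated.

C1: values 7 < 17 < 20 — satisfied.
C2: a5 = 17, a8 = 12; 17 > 12 — satisfied.
C3: a3 = 20 > 19, so we need a4 ≤ 21; a4 = 20 ≤ 21 — satisfied.
C4: values 12 < 17 < 20 — satisfied.
C5: abs(20 - 12) = 8, not 11 — violated.
C6: a8 = 12 = 12 (first disjunct) — satisfied.
C7: values 20, 7, 12 are pairwise distinct — satisfied.
C8: 5a3 + 2a5 = 5(20) + 2(17) = 134 — satisfied.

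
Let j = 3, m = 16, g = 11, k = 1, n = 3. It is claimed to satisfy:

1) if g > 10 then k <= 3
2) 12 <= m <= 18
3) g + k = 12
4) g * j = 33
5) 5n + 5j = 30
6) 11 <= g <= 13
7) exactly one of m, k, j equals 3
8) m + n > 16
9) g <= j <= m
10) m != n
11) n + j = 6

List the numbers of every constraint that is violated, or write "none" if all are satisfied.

1) g = 11 > 10, so we need k ≤ 3; k = 1 ≤ 3  ✓
2) m = 16 lies in [12, 18]  ✓
3) g + k = 11 + 1 = 12  ✓
4) g * j = 11 * 3 = 33  ✓
5) 5n + 5j = 5(3) + 5(3) = 30  ✓
6) g = 11 lies in [11, 13]  ✓
7) m=16, k=1, j=3; 1 of them equals 3  ✓
8) m + n = 16 + 3 = 19; 19 > 16  ✓
9) values 11, 3, 16; g = 11 is not <= j = 3  ✗
10) m = 16, n = 3; distinct  ✓
11) n + j = 3 + 3 = 6  ✓

Constraint 9 does not hold.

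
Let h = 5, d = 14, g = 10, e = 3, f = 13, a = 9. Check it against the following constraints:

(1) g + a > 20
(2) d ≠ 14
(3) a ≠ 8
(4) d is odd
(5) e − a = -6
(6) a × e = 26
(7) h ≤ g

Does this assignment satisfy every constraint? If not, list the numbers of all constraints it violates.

(1) g + a = 10 + 9 = 19; 19 ≤ 20, bound 20 not met — violated.
(2) d = 14, but 14 is required to differ — violated.
(3) a = 9, and 9 ≠ 8 — OK.
(4) d = 14 is even — violated.
(5) e − a = 3 − 9 = -6 — OK.
(6) a × e = 9 × 3 = 27, not 26 — violated.
(7) h = 5, g = 10; 5 ≤ 10 — OK.

The assignment fails constraints 1, 2, 4, 6.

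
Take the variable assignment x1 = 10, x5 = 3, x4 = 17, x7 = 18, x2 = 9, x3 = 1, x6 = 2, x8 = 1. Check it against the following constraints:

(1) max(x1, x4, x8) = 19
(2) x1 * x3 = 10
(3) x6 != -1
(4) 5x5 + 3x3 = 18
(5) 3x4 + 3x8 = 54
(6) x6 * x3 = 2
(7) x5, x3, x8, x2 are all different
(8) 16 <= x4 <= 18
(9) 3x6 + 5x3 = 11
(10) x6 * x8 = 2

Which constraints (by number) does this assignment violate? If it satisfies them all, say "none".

The assignment fails constraints 1 and 7.

(1) max(10, 17, 1) = 17, not 19  ✘
(2) x1 * x3 = 10 * 1 = 10  ✔
(3) x6 = 2, and 2 ≠ -1  ✔
(4) 5x5 + 3x3 = 5(3) + 3(1) = 18  ✔
(5) 3x4 + 3x8 = 3(17) + 3(1) = 54  ✔
(6) x6 * x3 = 2 * 1 = 2  ✔
(7) x3 = x8 = 1, not all different  ✘
(8) x4 = 17 lies in [16, 18]  ✔
(9) 3x6 + 5x3 = 3(2) + 5(1) = 11  ✔
(10) x6 * x8 = 2 * 1 = 2  ✔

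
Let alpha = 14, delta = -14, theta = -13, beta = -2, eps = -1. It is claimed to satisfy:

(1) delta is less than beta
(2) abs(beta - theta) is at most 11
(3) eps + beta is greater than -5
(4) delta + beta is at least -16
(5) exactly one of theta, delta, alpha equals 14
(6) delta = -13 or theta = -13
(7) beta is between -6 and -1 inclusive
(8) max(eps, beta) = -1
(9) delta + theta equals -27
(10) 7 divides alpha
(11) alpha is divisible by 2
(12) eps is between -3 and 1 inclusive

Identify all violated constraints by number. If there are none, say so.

(1) delta = -14, beta = -2; -14 < -2 — holds.
(2) abs(-2 - (-13)) = 11; 11 ≤ 11 — holds.
(3) eps + beta = -1 + (-2) = -3; -3 > -5 — holds.
(4) delta + beta = -14 + (-2) = -16; -16 ≥ -16 — holds.
(5) theta=-13, delta=-14, alpha=14; 1 of them equals 14 — holds.
(6) delta = -14 ≠ -13, but theta = -13 = -13 (second disjunct) — holds.
(7) beta = -2 lies in [-6, -1] — holds.
(8) max(-1, -2) = -1 — holds.
(9) delta + theta = -14 + (-13) = -27 — holds.
(10) 14 / 7 = 2, so 7 divides 14 — holds.
(11) 14 / 2 = 7, so 2 divides 14 — holds.
(12) eps = -1 lies in [-3, 1] — holds.

The assignment satisfies every constraint.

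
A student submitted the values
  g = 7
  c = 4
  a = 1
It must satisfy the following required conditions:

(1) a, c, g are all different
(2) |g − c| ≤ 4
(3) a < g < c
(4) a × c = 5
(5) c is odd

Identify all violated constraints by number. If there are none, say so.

Violated: 3, 4, 5.

(1) values 1, 4, 7 are pairwise distinct — OK.
(2) |7 − 4| = 3; 3 ≤ 4 — OK.
(3) values 1, 7, 4; g = 7 is not < c = 4 — violated.
(4) a × c = 1 × 4 = 4, not 5 — violated.
(5) c = 4 is even — violated.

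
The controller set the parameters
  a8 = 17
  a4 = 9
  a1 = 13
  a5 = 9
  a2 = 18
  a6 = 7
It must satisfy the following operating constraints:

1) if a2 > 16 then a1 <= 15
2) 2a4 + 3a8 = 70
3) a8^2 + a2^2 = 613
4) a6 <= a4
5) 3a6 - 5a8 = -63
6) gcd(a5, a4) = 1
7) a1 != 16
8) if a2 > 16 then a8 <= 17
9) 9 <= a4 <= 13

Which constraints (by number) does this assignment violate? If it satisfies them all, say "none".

Violated: 2, 5, 6.

1) a2 = 18 > 16, so we need a1 ≤ 15; a1 = 13 ≤ 15  yes
2) 2a4 + 3a8 = 2(9) + 3(17) = 69, not 70  no
3) a8^2 + a2^2 = 17^2 + 18^2 = 289 + 324 = 613  yes
4) a6 = 7, a4 = 9; 7 ≤ 9  yes
5) 3a6 - 5a8 = 3(7) - 5(17) = -64, not -63  no
6) gcd(9, 9) = 9, not 1  no
7) a1 = 13, and 13 ≠ 16  yes
8) a2 = 18 > 16, so we need a8 ≤ 17; a8 = 17 ≤ 17  yes
9) a4 = 9 lies in [9, 13]  yes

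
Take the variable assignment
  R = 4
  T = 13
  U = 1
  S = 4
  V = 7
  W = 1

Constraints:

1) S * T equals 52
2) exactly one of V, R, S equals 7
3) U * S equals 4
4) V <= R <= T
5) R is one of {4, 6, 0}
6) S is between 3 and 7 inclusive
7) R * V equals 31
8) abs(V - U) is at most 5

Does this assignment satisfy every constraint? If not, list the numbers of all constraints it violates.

The assignment fails constraints 4, 7, 8.

1) S * T = 4 * 13 = 52 — satisfied.
2) V=7, R=4, S=4; 1 of them equals 7 — satisfied.
3) U * S = 1 * 4 = 4 — satisfied.
4) values 7, 4, 13; V = 7 is not <= R = 4 — violated.
5) R = 4 is in {4, 6, 0} — satisfied.
6) S = 4 lies in [3, 7] — satisfied.
7) R * V = 4 * 7 = 28, not 31 — violated.
8) abs(7 - 1) = 6; 6 > 5, exceeds bound 5 — violated.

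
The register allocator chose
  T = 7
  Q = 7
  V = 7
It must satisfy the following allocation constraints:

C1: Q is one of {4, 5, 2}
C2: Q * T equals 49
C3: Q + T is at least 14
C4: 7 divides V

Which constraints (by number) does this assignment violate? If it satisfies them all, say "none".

C1: Q = 7 is not in {4, 5, 2}  ✘
C2: Q * T = 7 * 7 = 49  ✔
C3: Q + T = 7 + 7 = 14; 14 ≥ 14  ✔
C4: 7 / 7 = 1, so 7 divides 7  ✔

The assignment fails constraint 1.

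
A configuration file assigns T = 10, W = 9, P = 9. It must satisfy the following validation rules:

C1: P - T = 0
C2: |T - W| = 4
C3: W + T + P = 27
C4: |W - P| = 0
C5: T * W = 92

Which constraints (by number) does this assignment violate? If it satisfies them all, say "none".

C1: P - T = 9 - 10 = -1, not 0  no
C2: |10 - 9| = 1, not 4  no
C3: W + T + P = 9 + 10 + 9 = 28, not 27  no
C4: |9 - 9| = 0  yes
C5: T * W = 10 * 9 = 90, not 92  no

Constraints 1, 2, 3, and 5 are violated.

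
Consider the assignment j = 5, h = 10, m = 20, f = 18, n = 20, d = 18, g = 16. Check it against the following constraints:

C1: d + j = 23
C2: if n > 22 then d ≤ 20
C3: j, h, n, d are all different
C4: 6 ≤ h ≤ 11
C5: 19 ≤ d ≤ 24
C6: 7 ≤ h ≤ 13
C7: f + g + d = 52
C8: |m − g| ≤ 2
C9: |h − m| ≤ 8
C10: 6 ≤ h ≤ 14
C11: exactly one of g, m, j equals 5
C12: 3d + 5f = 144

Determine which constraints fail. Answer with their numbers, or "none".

C1: d + j = 18 + 5 = 23  ✓
C2: n = 20, not > 22; antecedent false, conditional vacuously true  ✓
C3: values 5, 10, 20, 18 are pairwise distinct  ✓
C4: h = 10 lies in [6, 11]  ✓
C5: d = 18 is outside [19, 24]  ✗
C6: h = 10 lies in [7, 13]  ✓
C7: f + g + d = 18 + 16 + 18 = 52  ✓
C8: |20 − 16| = 4; 4 > 2, exceeds bound 2  ✗
C9: |10 − 20| = 10; 10 > 8, exceeds bound 8  ✗
C10: h = 10 lies in [6, 14]  ✓
C11: g=16, m=20, j=5; 1 of them equals 5  ✓
C12: 3d + 5f = 3(18) + 5(18) = 144  ✓

Violated: 5, 8, 9.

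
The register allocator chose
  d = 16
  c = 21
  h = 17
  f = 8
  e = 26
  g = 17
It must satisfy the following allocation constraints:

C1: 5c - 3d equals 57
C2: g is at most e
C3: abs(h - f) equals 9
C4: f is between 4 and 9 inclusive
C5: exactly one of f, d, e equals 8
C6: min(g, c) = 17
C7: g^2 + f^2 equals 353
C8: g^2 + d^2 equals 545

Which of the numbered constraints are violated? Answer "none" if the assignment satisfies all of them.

None — every constraint holds.

C1: 5c - 3d = 5(21) - 3(16) = 57 — OK.
C2: g = 17, e = 26; 17 ≤ 26 — OK.
C3: abs(17 - 8) = 9 — OK.
C4: f = 8 lies in [4, 9] — OK.
C5: f=8, d=16, e=26; 1 of them equals 8 — OK.
C6: min(17, 21) = 17 — OK.
C7: g^2 + f^2 = 17^2 + 8^2 = 289 + 64 = 353 — OK.
C8: g^2 + d^2 = 17^2 + 16^2 = 289 + 256 = 545 — OK.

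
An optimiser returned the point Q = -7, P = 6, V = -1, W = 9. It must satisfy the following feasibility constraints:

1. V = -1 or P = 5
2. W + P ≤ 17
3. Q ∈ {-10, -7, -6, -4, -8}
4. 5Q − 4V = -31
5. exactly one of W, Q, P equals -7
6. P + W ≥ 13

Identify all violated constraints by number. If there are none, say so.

1. V = -1 = -1 (first disjunct)  ✔
2. W + P = 9 + 6 = 15; 15 ≤ 17  ✔
3. Q = -7 is in {-10, -7, -6, -4, -8}  ✔
4. 5Q − 4V = 5(-7) − 4(-1) = -31  ✔
5. W=9, Q=-7, P=6; 1 of them equals -7  ✔
6. P + W = 6 + 9 = 15; 15 ≥ 13  ✔

No violations.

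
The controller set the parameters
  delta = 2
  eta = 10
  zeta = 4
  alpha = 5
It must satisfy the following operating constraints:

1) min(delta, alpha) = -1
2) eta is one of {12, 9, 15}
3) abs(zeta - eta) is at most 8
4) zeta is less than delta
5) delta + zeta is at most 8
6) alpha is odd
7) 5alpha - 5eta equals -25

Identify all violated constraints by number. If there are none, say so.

Constraints 1, 2, 4 do not hold.

1) min(2, 5) = 2, not -1  ✗
2) eta = 10 is not in {12, 9, 15}  ✗
3) abs(4 - 10) = 6; 6 ≤ 8  ✓
4) zeta = 4, delta = 2; 4 ≥ 2 (want <)  ✗
5) delta + zeta = 2 + 4 = 6; 6 ≤ 8  ✓
6) alpha = 5 is odd  ✓
7) 5alpha - 5eta = 5(5) - 5(10) = -25  ✓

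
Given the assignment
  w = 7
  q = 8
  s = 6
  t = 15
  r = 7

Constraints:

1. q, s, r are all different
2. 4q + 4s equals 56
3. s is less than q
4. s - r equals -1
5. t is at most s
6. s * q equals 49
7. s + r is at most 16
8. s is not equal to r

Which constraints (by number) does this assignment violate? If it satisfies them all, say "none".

1. values 8, 6, 7 are pairwise distinct  OK
2. 4q + 4s = 4(8) + 4(6) = 56  OK
3. s = 6, q = 8; 6 < 8  OK
4. s - r = 6 - 7 = -1  OK
5. t = 15, s = 6; 15 > 6 (want ≤)  FAIL
6. s * q = 6 * 8 = 48, not 49  FAIL
7. s + r = 6 + 7 = 13; 13 ≤ 16  OK
8. s = 6, r = 7; distinct  OK

Violated: 5, 6.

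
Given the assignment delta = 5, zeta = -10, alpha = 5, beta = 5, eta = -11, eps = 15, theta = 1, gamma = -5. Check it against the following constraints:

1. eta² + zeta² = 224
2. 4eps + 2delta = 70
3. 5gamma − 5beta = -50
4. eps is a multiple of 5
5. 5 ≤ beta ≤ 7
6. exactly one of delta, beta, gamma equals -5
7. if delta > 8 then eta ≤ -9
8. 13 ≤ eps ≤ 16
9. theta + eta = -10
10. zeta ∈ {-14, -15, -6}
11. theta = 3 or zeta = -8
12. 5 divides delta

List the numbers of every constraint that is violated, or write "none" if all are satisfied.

1. eta² + zeta² = (-11)² + (-10)² = 121 + 100 = 221, not 224 — violated.
2. 4eps + 2delta = 4(15) + 2(5) = 70 — satisfied.
3. 5gamma − 5beta = 5(-5) − 5(5) = -50 — satisfied.
4. 15 / 5 = 3, so 5 divides 15 — satisfied.
5. beta = 5 lies in [5, 7] — satisfied.
6. delta=5, beta=5, gamma=-5; 1 of them equals -5 — satisfied.
7. delta = 5, not > 8; antecedent false, conditional vacuously true — satisfied.
8. eps = 15 lies in [13, 16] — satisfied.
9. theta + eta = 1 + (-11) = -10 — satisfied.
10. zeta = -10 is not in {-14, -15, -6} — violated.
11. theta = 1 ≠ 3 and zeta = -10 ≠ -8; both disjuncts false — violated.
12. 5 / 5 = 1, so 5 divides 5 — satisfied.

Constraints 1, 10, and 11 are violated.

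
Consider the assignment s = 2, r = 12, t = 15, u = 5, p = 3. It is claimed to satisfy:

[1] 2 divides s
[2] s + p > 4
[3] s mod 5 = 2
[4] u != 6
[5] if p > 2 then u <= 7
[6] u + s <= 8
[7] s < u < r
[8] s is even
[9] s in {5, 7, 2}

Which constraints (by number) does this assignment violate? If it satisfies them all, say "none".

[1] 2 / 2 = 1, so 2 divides 2  ✔
[2] s + p = 2 + 3 = 5; 5 > 4  ✔
[3] 2 mod 5 = 2  ✔
[4] u = 5, and 5 ≠ 6  ✔
[5] p = 3 > 2, so we need u ≤ 7; u = 5 ≤ 7  ✔
[6] u + s = 5 + 2 = 7; 7 ≤ 8  ✔
[7] values 2 < 5 < 12  ✔
[8] s = 2 is even  ✔
[9] s = 2 is in {5, 7, 2}  ✔

None — every constraint holds.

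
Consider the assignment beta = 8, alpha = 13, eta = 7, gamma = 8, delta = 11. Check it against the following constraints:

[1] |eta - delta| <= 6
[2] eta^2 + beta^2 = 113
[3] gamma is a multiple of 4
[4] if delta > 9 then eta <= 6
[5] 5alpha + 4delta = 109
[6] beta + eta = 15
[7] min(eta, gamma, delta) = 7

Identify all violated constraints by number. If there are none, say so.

Constraint 4 is violated.

[1] |7 - 11| = 4; 4 ≤ 6 — OK.
[2] eta^2 + beta^2 = 7^2 + 8^2 = 49 + 64 = 113 — OK.
[3] 8 / 4 = 2, so 4 divides 8 — OK.
[4] delta = 11 > 9, so we need eta ≤ 6; but eta = 7 > 6 — violated.
[5] 5alpha + 4delta = 5(13) + 4(11) = 109 — OK.
[6] beta + eta = 8 + 7 = 15 — OK.
[7] min(7, 8, 11) = 7 — OK.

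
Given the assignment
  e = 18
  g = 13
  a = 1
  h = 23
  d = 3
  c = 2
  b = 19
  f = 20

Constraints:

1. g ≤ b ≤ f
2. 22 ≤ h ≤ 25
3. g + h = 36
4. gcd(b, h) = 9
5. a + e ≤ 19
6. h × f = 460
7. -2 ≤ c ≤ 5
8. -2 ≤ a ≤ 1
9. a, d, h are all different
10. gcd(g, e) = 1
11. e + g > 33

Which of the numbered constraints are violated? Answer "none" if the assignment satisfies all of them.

1. values 13 ≤ 19 ≤ 20  true
2. h = 23 lies in [22, 25]  true
3. g + h = 13 + 23 = 36  true
4. gcd(19, 23) = 1, not 9  false
5. a + e = 1 + 18 = 19; 19 ≤ 19  true
6. h × f = 23 × 20 = 460  true
7. c = 2 lies in [-2, 5]  true
8. a = 1 lies in [-2, 1]  true
9. values 1, 3, 23 are pairwise distinct  true
10. gcd(13, 18) = 1  true
11. e + g = 18 + 13 = 31; 31 ≤ 33, bound 33 not met  false

The assignment fails constraints 4, 11.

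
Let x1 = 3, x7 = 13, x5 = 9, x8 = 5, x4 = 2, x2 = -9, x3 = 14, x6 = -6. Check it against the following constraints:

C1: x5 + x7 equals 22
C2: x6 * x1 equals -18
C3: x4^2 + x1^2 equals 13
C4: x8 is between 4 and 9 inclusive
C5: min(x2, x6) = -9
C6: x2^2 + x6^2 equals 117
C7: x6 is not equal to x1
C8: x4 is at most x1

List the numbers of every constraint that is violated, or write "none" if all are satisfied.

No violations.

C1: x5 + x7 = 9 + 13 = 22  yes
C2: x6 * x1 = -6 * 3 = -18  yes
C3: x4^2 + x1^2 = 2^2 + 3^2 = 4 + 9 = 13  yes
C4: x8 = 5 lies in [4, 9]  yes
C5: min(-9, -6) = -9  yes
C6: x2^2 + x6^2 = (-9)^2 + (-6)^2 = 81 + 36 = 117  yes
C7: x6 = -6, x1 = 3; distinct  yes
C8: x4 = 2, x1 = 3; 2 ≤ 3  yes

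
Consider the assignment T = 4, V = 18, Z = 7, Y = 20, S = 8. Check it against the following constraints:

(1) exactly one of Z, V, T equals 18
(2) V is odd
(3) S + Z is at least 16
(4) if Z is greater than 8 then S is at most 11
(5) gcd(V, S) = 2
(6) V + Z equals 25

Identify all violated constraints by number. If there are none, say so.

(1) Z=7, V=18, T=4; 1 of them equals 18  true
(2) V = 18 is even  false
(3) S + Z = 8 + 7 = 15; 15 < 16, bound 16 not met  false
(4) Z = 7, not > 8; antecedent false, conditional vacuously true  true
(5) gcd(18, 8) = 2  true
(6) V + Z = 18 + 7 = 25  true

No — constraints 2 and 3 are not satisfied.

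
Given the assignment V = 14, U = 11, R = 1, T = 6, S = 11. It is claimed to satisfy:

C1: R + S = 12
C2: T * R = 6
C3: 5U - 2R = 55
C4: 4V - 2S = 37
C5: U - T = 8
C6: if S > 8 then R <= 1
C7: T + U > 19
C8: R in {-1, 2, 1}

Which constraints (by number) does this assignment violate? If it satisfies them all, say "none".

C1: R + S = 1 + 11 = 12 — satisfied.
C2: T * R = 6 * 1 = 6 — satisfied.
C3: 5U - 2R = 5(11) - 2(1) = 53, not 55 — violated.
C4: 4V - 2S = 4(14) - 2(11) = 34, not 37 — violated.
C5: U - T = 11 - 6 = 5, not 8 — violated.
C6: S = 11 > 8, so we need R ≤ 1; R = 1 ≤ 1 — satisfied.
C7: T + U = 6 + 11 = 17; 17 ≤ 19, bound 19 not met — violated.
C8: R = 1 is in {-1, 2, 1} — satisfied.

Violated: 3, 4, 5, 7.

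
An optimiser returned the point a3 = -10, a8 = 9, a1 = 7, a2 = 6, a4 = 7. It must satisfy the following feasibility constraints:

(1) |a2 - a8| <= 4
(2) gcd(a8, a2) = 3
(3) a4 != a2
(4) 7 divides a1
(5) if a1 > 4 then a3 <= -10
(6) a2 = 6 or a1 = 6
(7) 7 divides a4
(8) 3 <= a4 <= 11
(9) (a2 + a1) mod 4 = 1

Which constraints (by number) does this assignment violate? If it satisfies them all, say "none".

All constraints are satisfied.

(1) |6 - 9| = 3; 3 ≤ 4 — satisfied.
(2) gcd(9, 6) = 3 — satisfied.
(3) a4 = 7, a2 = 6; distinct — satisfied.
(4) 7 / 7 = 1, so 7 divides 7 — satisfied.
(5) a1 = 7 > 4, so we need a3 ≤ -10; a3 = -10 ≤ -10 — satisfied.
(6) a2 = 6 = 6 (first disjunct) — satisfied.
(7) 7 / 7 = 1, so 7 divides 7 — satisfied.
(8) a4 = 7 lies in [3, 11] — satisfied.
(9) a2 + a1 = 13; 13 mod 4 = 1 — satisfied.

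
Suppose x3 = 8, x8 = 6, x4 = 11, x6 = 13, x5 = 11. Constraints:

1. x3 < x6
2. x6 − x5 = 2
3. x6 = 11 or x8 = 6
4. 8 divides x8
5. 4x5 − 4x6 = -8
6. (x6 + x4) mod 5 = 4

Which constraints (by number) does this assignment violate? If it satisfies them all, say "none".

Violated: 4.

1. x3 = 8, x6 = 13; 8 < 13 — holds.
2. x6 − x5 = 13 − 11 = 2 — holds.
3. x6 = 13 ≠ 11, but x8 = 6 = 6 (second disjunct) — holds.
4. 6 = 8×0 + 6, so 8 does not divide 6 — does not hold.
5. 4x5 − 4x6 = 4(11) − 4(13) = -8 — holds.
6. x6 + x4 = 24; 24 mod 5 = 4 — holds.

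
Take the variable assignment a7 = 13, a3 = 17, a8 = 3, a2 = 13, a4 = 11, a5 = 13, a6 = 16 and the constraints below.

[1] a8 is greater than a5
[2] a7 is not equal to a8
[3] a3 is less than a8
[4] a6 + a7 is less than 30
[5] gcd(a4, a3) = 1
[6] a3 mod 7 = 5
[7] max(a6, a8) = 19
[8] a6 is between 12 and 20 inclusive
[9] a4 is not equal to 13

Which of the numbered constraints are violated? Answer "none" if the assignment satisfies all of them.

The assignment fails constraints 1, 3, 6, and 7.

[1] a8 = 3, a5 = 13; 3 ≤ 13 (want >)  ✗
[2] a7 = 13, a8 = 3; distinct  ✓
[3] a3 = 17, a8 = 3; 17 ≥ 3 (want <)  ✗
[4] a6 + a7 = 16 + 13 = 29; 29 < 30  ✓
[5] gcd(11, 17) = 1  ✓
[6] 17 mod 7 = 3, not 5  ✗
[7] max(16, 3) = 16, not 19  ✗
[8] a6 = 16 lies in [12, 20]  ✓
[9] a4 = 11, and 11 ≠ 13  ✓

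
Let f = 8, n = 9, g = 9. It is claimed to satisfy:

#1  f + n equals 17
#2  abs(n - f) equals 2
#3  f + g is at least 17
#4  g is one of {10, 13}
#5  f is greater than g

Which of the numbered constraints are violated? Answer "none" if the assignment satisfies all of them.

Constraints 2, 4, 5 do not hold.

#1 f + n = 8 + 9 = 17 — holds.
#2 abs(9 - 8) = 1, not 2 — fails.
#3 f + g = 8 + 9 = 17; 17 ≥ 17 — holds.
#4 g = 9 is not in {10, 13} — fails.
#5 f = 8, g = 9; 8 ≤ 9 (want >) — fails.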